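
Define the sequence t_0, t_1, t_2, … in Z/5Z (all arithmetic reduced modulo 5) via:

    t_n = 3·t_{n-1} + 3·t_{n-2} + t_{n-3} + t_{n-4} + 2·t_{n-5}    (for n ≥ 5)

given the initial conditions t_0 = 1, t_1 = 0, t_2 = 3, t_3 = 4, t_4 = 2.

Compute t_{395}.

1

t_5 = 3·2 + 3·4 + 1·3 + 1·0 + 2·1 = 3
t_6 = 3·3 + 3·2 + 1·4 + 1·3 + 2·0 = 2
t_7 = 3·2 + 3·3 + 1·2 + 1·4 + 2·3 = 2
t_8 = 3·2 + 3·2 + 1·3 + 1·2 + 2·4 = 0
t_9 = 3·0 + 3·2 + 1·2 + 1·3 + 2·2 = 0
t_10 = 3·0 + 3·0 + 1·2 + 1·2 + 2·3 = 0
t_11 = 3·0 + 3·0 + 1·0 + 1·2 + 2·2 = 1
t_12 = 3·1 + 3·0 + 1·0 + 1·0 + 2·2 = 2
t_13 = 3·2 + 3·1 + 1·0 + 1·0 + 2·0 = 4
t_14 = 3·4 + 3·2 + 1·1 + 1·0 + 2·0 = 4
t_15 = 3·4 + 3·4 + 1·2 + 1·1 + 2·0 = 2
t_16 = 3·2 + 3·4 + 1·4 + 1·2 + 2·1 = 1
t_17 = 3·1 + 3·2 + 1·4 + 1·4 + 2·2 = 1
t_18 = 3·1 + 3·1 + 1·2 + 1·4 + 2·4 = 0
t_19 = 3·0 + 3·1 + 1·1 + 1·2 + 2·4 = 4
t_20 = 3·4 + 3·0 + 1·1 + 1·1 + 2·2 = 3
t_21 = 3·3 + 3·4 + 1·0 + 1·1 + 2·1 = 4
t_22 = 3·4 + 3·3 + 1·4 + 1·0 + 2·1 = 2
t_23 = 3·2 + 3·4 + 1·3 + 1·4 + 2·0 = 0
t_24 = 3·0 + 3·2 + 1·4 + 1·3 + 2·4 = 1
t_25 = 3·1 + 3·0 + 1·2 + 1·4 + 2·3 = 0
t_26 = 3·0 + 3·1 + 1·0 + 1·2 + 2·4 = 3
t_27 = 3·3 + 3·0 + 1·1 + 1·0 + 2·2 = 4
t_28 = 3·4 + 3·3 + 1·0 + 1·1 + 2·0 = 2
(t_24, t_25, t_26, t_27, t_28) = (1, 0, 3, 4, 2) = (t_0, t_1, t_2, t_3, t_4), so the sequence has period 24.
395 ≡ 11 (mod 24), hence t_395 = t_11 = 1.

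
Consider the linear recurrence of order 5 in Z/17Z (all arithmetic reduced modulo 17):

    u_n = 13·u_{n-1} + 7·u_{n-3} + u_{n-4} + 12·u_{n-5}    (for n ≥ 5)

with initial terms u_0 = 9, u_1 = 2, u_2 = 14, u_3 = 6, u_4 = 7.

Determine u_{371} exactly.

u_5 = 13·7 + 0·6 + 7·14 + 1·2 + 12·9 = 10
u_6 = 13·10 + 0·7 + 7·6 + 1·14 + 12·2 = 6
u_7 = 13·6 + 0·10 + 7·7 + 1·6 + 12·14 = 12
u_8 = 13·12 + 0·6 + 7·10 + 1·7 + 12·6 = 16
u_9 = 13·16 + 0·12 + 7·6 + 1·10 + 12·7 = 4
u_10 = 13·4 + 0·16 + 7·12 + 1·6 + 12·10 = 7
Continuing the recurrence:
  u_11 = 15;  u_12 = 9;  u_13 = 5;  u_14 = 4;  u_15 = 10;  u_16 = 14
  u_17 = 0;  u_18 = 15;  u_19 = 11;  u_20 = 5;  u_21 = 15;  u_22 = 15
  u_23 = 13;  u_24 = 3;  u_25 = 15;  u_26 = 5;  u_27 = 7;  u_28 = 15
  u_29 = 9;  u_30 = 11;  u_31 = 9;  u_32 = 7;  u_33 = 0;  u_34 = 12
  u_35 = 6;  u_36 = 6;  u_37 = 8;  u_38 = 5;  u_39 = 2;  u_40 = 7
  u_41 = 2;  u_42 = 5;  u_43 = 6;  u_44 = 4;  u_45 = 3;  u_46 = 8
  u_47 = 11;  u_48 = 2;  u_49 = 14;  u_50 = 14;  u_51 = 14;  u_52 = 6
  u_53 = 10;  u_54 = 2;  u_55 = 12;  u_56 = 9;  u_57 = 9;  u_58 = 0
  u_59 = 14;  u_60 = 7;  u_61 = 4;  u_62 = 3;  u_63 = 0;  u_64 = 16
  u_65 = 11;  u_66 = 7;  u_67 = 1;  u_68 = 4;  u_69 = 15;  u_70 = 1
  u_71 = 7;  u_72 = 8;  u_73 = 4;  u_74 = 10;  u_75 = 1;  u_76 = 14
  u_77 = 12;  u_78 = 0;  u_79 = 15;  u_80 = 16;  u_81 = 14;  u_82 = 6
  u_83 = 1;  u_84 = 1;  u_85 = 6;  u_86 = 4;  u_87 = 13;  u_88 = 3
  u_89 = 0;  u_90 = 14;  u_91 = 9;  u_92 = 4;  u_93 = 16;  u_94 = 13
  u_95 = 0;  u_96 = 3;  u_97 = 7;  u_98 = 7;  u_99 = 13;  u_100 = 0
  u_101 = 7;  u_102 = 1;  u_103 = 8;  u_104 = 3;  u_105 = 2;  u_106 = 14
  u_107 = 2;  u_108 = 3;  u_109 = 5;  u_110 = 15;  u_111 = 12;  u_112 = 14
  u_113 = 5;  u_114 = 3;  u_115 = 6;  u_116 = 16;  u_117 = 11;  u_118 = 10
  u_119 = 12;  u_120 = 15;  u_121 = 9;  u_122 = 3;  u_123 = 4;  u_124 = 2
  u_125 = 15;  u_126 = 11;  u_127 = 10;  u_128 = 13;  u_129 = 13;  u_130 = 5
  u_131 = 9;  u_132 = 1;  u_133 = 13;  u_134 = 2;  u_135 = 0;  u_136 = 13
  u_137 = 4;  u_138 = 6;  u_139 = 6;  u_140 = 0;  u_141 = 15;  u_142 = 2
  u_143 = 2;  u_144 = 16;  u_145 = 16;  u_146 = 13;  u_147 = 1;  u_148 = 12
  u_149 = 13;  u_150 = 7;  u_151 = 9;  u_152 = 11;  u_153 = 9;  u_154 = 3
  u_155 = 5;  u_156 = 9;  u_157 = 7;  u_158 = 16;  u_159 = 6;  u_160 = 9
  u_161 = 4;  u_162 = 7;  u_163 = 12;  u_164 = 10;  u_165 = 2;  u_166 = 12
  u_167 = 16;  u_168 = 2;  u_169 = 11;  u_170 = 2;  u_171 = 13;  u_172 = 15
  u_173 = 6;  u_174 = 14;  u_175 = 1;  u_176 = 5;  u_177 = 9;  u_178 = 6
  u_179 = 10;  u_180 = 6;  u_181 = 2;  u_182 = 6;  u_183 = 15;  u_184 = 12
  u_185 = 0;  u_186 = 16;  u_187 = 5;  u_188 = 2;  u_189 = 10;  u_190 = 11
  u_191 = 14;  u_192 = 8;  u_193 = 11;  u_194 = 15;  u_195 = 6;  u_196 = 8
  u_197 = 10;  u_198 = 13;  u_199 = 3;  u_200 = 2;  u_201 = 2;  u_202 = 10
  u_203 = 14;  u_204 = 13;  u_205 = 10;  u_206 = 7;  u_207 = 10;  u_208 = 7
  u_209 = 0;  u_210 = 10;  u_211 = 1;  u_212 = 4;  u_213 = 2;  u_214 = 9
  u_215 = 11;  u_216 = 3;  u_217 = 16;  u_218 = 12;  u_219 = 7;  u_220 = 15
  u_221 = 8;  u_222 = 0;  u_223 = 1;  u_224 = 15;  u_225 = 9;  u_226 = 16
  u_227 = 8;  u_228 = 7;  u_229 = 1;  u_230 = 6;  u_231 = 4;  u_232 = 9
  u_233 = 6;  u_234 = 5;  u_235 = 0;  u_236 = 14;  u_237 = 8;  u_238 = 11
  u_239 = 12;  u_240 = 5;  u_241 = 12;  u_242 = 7;  u_243 = 15;  u_244 = 3
  u_245 = 7;  u_246 = 7;  u_247 = 7;  u_248 = 0;  u_249 = 7;  u_250 = 10
  u_251 = 0;  u_252 = 14;  u_253 = 4;  u_254 = 10;  u_255 = 8;  u_256 = 10
  u_257 = 15;  u_258 = 3;  u_259 = 16;  u_260 = 11;  u_261 = 10;  u_262 = 0
  u_263 = 10;  u_264 = 12;  u_265 = 9;  u_266 = 1;  u_267 = 5;  u_268 = 5
  u_269 = 4;  u_270 = 9;  u_271 = 16;  u_272 = 12;  u_273 = 11;  u_274 = 6
  u_275 = 14;  u_276 = 4;  u_277 = 11;  u_278 = 5;  u_279 = 9;  u_280 = 9
  u_281 = 7;  u_282 = 2;  u_283 = 5;  u_284 = 10;  u_285 = 4;  u_286 = 3
  u_287 = 2;  u_288 = 5;  u_289 = 6;  u_290 = 7;  u_291 = 11;  u_292 = 10
  u_293 = 7;  u_294 = 9;  u_295 = 10;  u_296 = 15;  u_297 = 11;  u_298 = 0
  u_299 = 2;  u_300 = 0;  u_301 = 4;  u_302 = 11;  u_303 = 9;  u_304 = 16
  u_305 = 0;  u_306 = 3;  u_307 = 3;  u_308 = 10;  u_309 = 3;  u_310 = 12
  u_311 = 10;  u_312 = 10;  u_313 = 14;  u_314 = 11;  u_315 = 10;  u_316 = 1
  u_317 = 3;  u_318 = 16;  u_319 = 0;  u_320 = 6;  u_321 = 1;  u_322 = 14
  u_323 = 8;  u_324 = 15;  u_325 = 9;  u_326 = 12;  u_327 = 12;  u_328 = 7
  u_329 = 7;  u_330 = 6;  u_331 = 11;  u_332 = 3;  u_333 = 2;  u_334 = 6
  u_335 = 12;  u_336 = 16;  u_337 = 16;  u_338 = 16;  u_339 = 13;  u_340 = 16
  u_341 = 1;  u_342 = 6;  u_343 = 4;  u_344 = 10;  u_345 = 8;  u_346 = 14
  u_347 = 5;  u_348 = 9;  u_349 = 3;  u_350 = 14;  u_351 = 10;  u_352 = 16
  u_353 = 9;  u_354 = 16;  u_355 = 5;  u_356 = 9;  u_357 = 5;  u_358 = 3
  u_359 = 10;  u_360 = 13;  u_361 = 14;  u_362 = 9;  u_363 = 16;  u_364 = 14
  u_365 = 7;  u_366 = 6;  u_367 = 11;  u_368 = 7;  u_369 = 2
u_370 = 13·2 + 0·7 + 7·11 + 1·6 + 12·7 = 6
u_371 = 13·6 + 0·2 + 7·7 + 1·11 + 12·6 = 6

6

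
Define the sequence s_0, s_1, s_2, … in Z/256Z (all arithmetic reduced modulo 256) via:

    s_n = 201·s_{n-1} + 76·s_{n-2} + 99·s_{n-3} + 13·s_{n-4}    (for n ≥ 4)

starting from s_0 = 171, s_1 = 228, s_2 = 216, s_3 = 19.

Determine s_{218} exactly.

s_4 = 201·19 + 76·216 + 99·228 + 13·171 = 230
s_5 = 201·230 + 76·19 + 99·216 + 13·228 = 86
s_6 = 201·86 + 76·230 + 99·19 + 13·216 = 31
s_7 = 201·31 + 76·86 + 99·230 + 13·19 = 200
s_8 = 201·200 + 76·31 + 99·86 + 13·230 = 44
s_9 = 201·44 + 76·200 + 99·31 + 13·86 = 71
Continuing the recurrence:
  s_10 = 186;  s_11 = 74;  s_12 = 3;  s_13 = 220;  s_14 = 176;  s_15 = 107
  s_16 = 126;  s_17 = 238;  s_18 = 151;  s_19 = 96;  s_20 = 164;  s_21 = 191
  s_22 = 114;  s_23 = 130;  s_24 = 27;  s_25 = 148;  s_26 = 72;  s_27 = 131
  s_28 = 214;  s_29 = 70;  s_30 = 207;  s_31 = 184;  s_32 = 220;  s_33 = 247
  s_34 = 234;  s_35 = 122;  s_36 = 243;  s_37 = 12;  s_38 = 160;  s_39 = 91
  s_40 = 238;  s_41 = 94;  s_42 = 199;  s_43 = 208;  s_44 = 212;  s_45 = 239
  s_46 = 34;  s_47 = 50;  s_48 = 139;  s_49 = 68;  s_50 = 184;  s_51 = 243
  s_52 = 198;  s_53 = 54;  s_54 = 127;  s_55 = 168;  s_56 = 140;  s_57 = 167
  s_58 = 26;  s_59 = 170;  s_60 = 227;  s_61 = 60;  s_62 = 144;  s_63 = 75
  s_64 = 94;  s_65 = 206;  s_66 = 247;  s_67 = 64;  s_68 = 4;  s_69 = 31
  s_70 = 210;  s_71 = 226;  s_72 = 251;  s_73 = 244;  s_74 = 40;  s_75 = 99
  s_76 = 182;  s_77 = 38;  s_78 = 47;  s_79 = 152;  s_80 = 60;  s_81 = 87
  s_82 = 74;  s_83 = 218;  s_84 = 211;  s_85 = 108;  s_86 = 128;  s_87 = 59
  s_88 = 206;  s_89 = 62;  s_90 = 39;  s_91 = 176;  s_92 = 52;  s_93 = 79
  s_94 = 130;  s_95 = 146;  s_96 = 107;  s_97 = 164;  s_98 = 152;  s_99 = 211
  s_100 = 166;  s_101 = 22;  s_102 = 223;  s_103 = 136;  s_104 = 236;  s_105 = 7
  s_106 = 122;  s_107 = 10;  s_108 = 195;  s_109 = 156;  s_110 = 112;  s_111 = 43
  s_112 = 62;  s_113 = 174;  s_114 = 87;  s_115 = 32;  s_116 = 100;  s_117 = 127
  s_118 = 50;  s_119 = 66;  s_120 = 219;  s_121 = 84;  s_122 = 8;  s_123 = 67
  s_124 = 150;  s_125 = 6;  s_126 = 143;  s_127 = 120;  s_128 = 156;  s_129 = 183
  s_130 = 170;  s_131 = 58;  s_132 = 179;  s_133 = 204;  s_134 = 96;  s_135 = 27
  s_136 = 174;  s_137 = 30;  s_138 = 135;  s_139 = 144;  s_140 = 148;  s_141 = 175
  s_142 = 226;  s_143 = 242;  s_144 = 75;  s_145 = 4;  s_146 = 120;  s_147 = 179
  s_148 = 134;  s_149 = 246;  s_150 = 63;  s_151 = 104;  s_152 = 76;  s_153 = 103
  s_154 = 218;  s_155 = 106;  s_156 = 163;  s_157 = 252;  s_158 = 80;  s_159 = 11
  s_160 = 30;  s_161 = 142;  s_162 = 183;  s_163 = 0;  s_164 = 196;  s_165 = 223
  s_166 = 146;  s_167 = 162;  s_168 = 187;  s_169 = 180;  s_170 = 232;  s_171 = 35
  s_172 = 118;  s_173 = 230;  s_174 = 239;  s_175 = 88;  s_176 = 252;  s_177 = 23
  s_178 = 10;  s_179 = 154;  s_180 = 147;  s_181 = 44;  s_182 = 64;  s_183 = 251
  s_184 = 142;  s_185 = 254;  s_186 = 231;  s_187 = 112;  s_188 = 244;  s_189 = 15
  s_190 = 66;  s_191 = 82;  s_192 = 43;  s_193 = 100;  s_194 = 88;  s_195 = 147
  s_196 = 102;  s_197 = 214;  s_198 = 159;  s_199 = 72;  s_200 = 172;  s_201 = 199
  s_202 = 58;  s_203 = 202;  s_204 = 131;  s_205 = 92;  s_206 = 48;  s_207 = 235
  s_208 = 254;  s_209 = 110;  s_210 = 23;  s_211 = 224;  s_212 = 36;  s_213 = 63
  s_214 = 242;  s_215 = 2;  s_216 = 155
s_217 = 201·155 + 76·2 + 99·242 + 13·63 = 20
s_218 = 201·20 + 76·155 + 99·2 + 13·242 = 200

200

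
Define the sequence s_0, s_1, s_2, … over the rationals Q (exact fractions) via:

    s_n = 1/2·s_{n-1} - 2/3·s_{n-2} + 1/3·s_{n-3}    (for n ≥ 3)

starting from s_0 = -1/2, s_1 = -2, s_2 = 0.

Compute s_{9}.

-3731/10368

s_3 = 1/2·0 + -2/3·-2 + 1/3·-1/2 = 7/6
s_4 = 1/2·7/6 + -2/3·0 + 1/3·-2 = -1/12
s_5 = 1/2·-1/12 + -2/3·7/6 + 1/3·0 = -59/72
s_6 = 1/2·-59/72 + -2/3·-1/12 + 1/3·7/6 = 5/144
s_7 = 1/2·5/144 + -2/3·-59/72 + 1/3·-1/12 = 463/864
s_8 = 1/2·463/864 + -2/3·5/144 + 1/3·-59/72 = -49/1728
s_9 = 1/2·-49/1728 + -2/3·463/864 + 1/3·5/144 = -3731/10368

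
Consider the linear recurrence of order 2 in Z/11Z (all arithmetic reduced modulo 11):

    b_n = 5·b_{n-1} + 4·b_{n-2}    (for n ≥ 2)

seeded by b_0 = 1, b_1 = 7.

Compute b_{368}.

b_2 = 5·7 + 4·1 = 6
b_3 = 5·6 + 4·7 = 3
b_4 = 5·3 + 4·6 = 6
b_5 = 5·6 + 4·3 = 9
b_6 = 5·9 + 4·6 = 3
b_7 = 5·3 + 4·9 = 7
b_8 = 5·7 + 4·3 = 3
b_9 = 5·3 + 4·7 = 10
b_10 = 5·10 + 4·3 = 7
b_11 = 5·7 + 4·10 = 9
b_12 = 5·9 + 4·7 = 7
b_13 = 5·7 + 4·9 = 5
b_14 = 5·5 + 4·7 = 9
b_15 = 5·9 + 4·5 = 10
b_16 = 5·10 + 4·9 = 9
b_17 = 5·9 + 4·10 = 8
b_18 = 5·8 + 4·9 = 10
b_19 = 5·10 + 4·8 = 5
b_20 = 5·5 + 4·10 = 10
b_21 = 5·10 + 4·5 = 4
b_22 = 5·4 + 4·10 = 5
b_23 = 5·5 + 4·4 = 8
b_24 = 5·8 + 4·5 = 5
b_25 = 5·5 + 4·8 = 2
b_26 = 5·2 + 4·5 = 8
b_27 = 5·8 + 4·2 = 4
b_28 = 5·4 + 4·8 = 8
b_29 = 5·8 + 4·4 = 1
b_30 = 5·1 + 4·8 = 4
b_31 = 5·4 + 4·1 = 2
b_32 = 5·2 + 4·4 = 4
b_33 = 5·4 + 4·2 = 6
b_34 = 5·6 + 4·4 = 2
b_35 = 5·2 + 4·6 = 1
b_36 = 5·1 + 4·2 = 2
b_37 = 5·2 + 4·1 = 3
b_38 = 5·3 + 4·2 = 1
b_39 = 5·1 + 4·3 = 6
b_40 = 5·6 + 4·1 = 1
b_41 = 5·1 + 4·6 = 7
(b_40, b_41) = (1, 7) = (b_0, b_1), so the sequence has period 40.
368 ≡ 8 (mod 40), hence b_368 = b_8 = 3.

3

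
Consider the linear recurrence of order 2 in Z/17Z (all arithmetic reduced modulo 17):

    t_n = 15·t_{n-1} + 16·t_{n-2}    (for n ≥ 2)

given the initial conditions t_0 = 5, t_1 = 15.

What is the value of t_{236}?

11

t_2 = 15·15 + 16·5 = 16
t_3 = 15·16 + 16·15 = 4
t_4 = 15·4 + 16·16 = 10
t_5 = 15·10 + 16·4 = 10
t_6 = 15·10 + 16·10 = 4
t_7 = 15·4 + 16·10 = 16
t_8 = 15·16 + 16·4 = 15
t_9 = 15·15 + 16·16 = 5
t_10 = 15·5 + 16·15 = 9
t_11 = 15·9 + 16·5 = 11
t_12 = 15·11 + 16·9 = 3
t_13 = 15·3 + 16·11 = 0
t_14 = 15·0 + 16·3 = 14
t_15 = 15·14 + 16·0 = 6
t_16 = 15·6 + 16·14 = 8
t_17 = 15·8 + 16·6 = 12
t_18 = 15·12 + 16·8 = 2
t_19 = 15·2 + 16·12 = 1
t_20 = 15·1 + 16·2 = 13
t_21 = 15·13 + 16·1 = 7
t_22 = 15·7 + 16·13 = 7
t_23 = 15·7 + 16·7 = 13
t_24 = 15·13 + 16·7 = 1
t_25 = 15·1 + 16·13 = 2
t_26 = 15·2 + 16·1 = 12
t_27 = 15·12 + 16·2 = 8
t_28 = 15·8 + 16·12 = 6
t_29 = 15·6 + 16·8 = 14
t_30 = 15·14 + 16·6 = 0
t_31 = 15·0 + 16·14 = 3
t_32 = 15·3 + 16·0 = 11
t_33 = 15·11 + 16·3 = 9
t_34 = 15·9 + 16·11 = 5
t_35 = 15·5 + 16·9 = 15
(t_34, t_35) = (5, 15) = (t_0, t_1), so the sequence has period 34.
236 ≡ 32 (mod 34), hence t_236 = t_32 = 11.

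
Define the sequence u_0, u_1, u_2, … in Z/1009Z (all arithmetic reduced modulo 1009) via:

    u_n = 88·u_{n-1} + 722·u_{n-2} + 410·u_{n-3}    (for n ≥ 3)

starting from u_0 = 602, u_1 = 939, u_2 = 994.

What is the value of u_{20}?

437

u_3 = 88·994 + 722·939 + 410·602 = 223
u_4 = 88·223 + 722·994 + 410·939 = 274
u_5 = 88·274 + 722·223 + 410·994 = 375
u_6 = 88·375 + 722·274 + 410·223 = 387
u_7 = 88·387 + 722·375 + 410·274 = 429
u_8 = 88·429 + 722·387 + 410·375 = 722
u_9 = 88·722 + 722·429 + 410·387 = 201
u_10 = 88·201 + 722·722 + 410·429 = 490
u_11 = 88·490 + 722·201 + 410·722 = 951
u_12 = 88·951 + 722·490 + 410·201 = 243
u_13 = 88·243 + 722·951 + 410·490 = 806
u_14 = 88·806 + 722·243 + 410·951 = 614
u_15 = 88·614 + 722·806 + 410·243 = 33
u_16 = 88·33 + 722·614 + 410·806 = 751
u_17 = 88·751 + 722·33 + 410·614 = 612
u_18 = 88·612 + 722·751 + 410·33 = 172
u_19 = 88·172 + 722·612 + 410·751 = 88
u_20 = 88·88 + 722·172 + 410·612 = 437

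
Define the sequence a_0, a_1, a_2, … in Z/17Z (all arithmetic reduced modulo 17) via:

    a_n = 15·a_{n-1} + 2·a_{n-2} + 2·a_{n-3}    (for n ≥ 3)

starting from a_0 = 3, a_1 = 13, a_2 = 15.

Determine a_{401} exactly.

12

a_3 = 15·15 + 2·13 + 2·3 = 2
a_4 = 15·2 + 2·15 + 2·13 = 1
a_5 = 15·1 + 2·2 + 2·15 = 15
a_6 = 15·15 + 2·1 + 2·2 = 10
a_7 = 15·10 + 2·15 + 2·1 = 12
a_8 = 15·12 + 2·10 + 2·15 = 9
a_9 = 15·9 + 2·12 + 2·10 = 9
a_10 = 15·9 + 2·9 + 2·12 = 7
a_11 = 15·7 + 2·9 + 2·9 = 5
a_12 = 15·5 + 2·7 + 2·9 = 5
a_13 = 15·5 + 2·5 + 2·7 = 14
a_14 = 15·14 + 2·5 + 2·5 = 9
a_15 = 15·9 + 2·14 + 2·5 = 3
a_16 = 15·3 + 2·9 + 2·14 = 6
a_17 = 15·6 + 2·3 + 2·9 = 12
a_18 = 15·12 + 2·6 + 2·3 = 11
a_19 = 15·11 + 2·12 + 2·6 = 14
a_20 = 15·14 + 2·11 + 2·12 = 1
a_21 = 15·1 + 2·14 + 2·11 = 14
a_22 = 15·14 + 2·1 + 2·14 = 2
a_23 = 15·2 + 2·14 + 2·1 = 9
a_24 = 15·9 + 2·2 + 2·14 = 14
a_25 = 15·14 + 2·9 + 2·2 = 11
a_26 = 15·11 + 2·14 + 2·9 = 7
a_27 = 15·7 + 2·11 + 2·14 = 2
a_28 = 15·2 + 2·7 + 2·11 = 15
a_29 = 15·15 + 2·2 + 2·7 = 5
a_30 = 15·5 + 2·15 + 2·2 = 7
a_31 = 15·7 + 2·5 + 2·15 = 9
a_32 = 15·9 + 2·7 + 2·5 = 6
a_33 = 15·6 + 2·9 + 2·7 = 3
a_34 = 15·3 + 2·6 + 2·9 = 7
a_35 = 15·7 + 2·3 + 2·6 = 4
a_36 = 15·4 + 2·7 + 2·3 = 12
a_37 = 15·12 + 2·4 + 2·7 = 15
a_38 = 15·15 + 2·12 + 2·4 = 2
a_39 = 15·2 + 2·15 + 2·12 = 16
a_40 = 15·16 + 2·2 + 2·15 = 2
a_41 = 15·2 + 2·16 + 2·2 = 15
a_42 = 15·15 + 2·2 + 2·16 = 6
a_43 = 15·6 + 2·15 + 2·2 = 5
a_44 = 15·5 + 2·6 + 2·15 = 15
a_45 = 15·15 + 2·5 + 2·6 = 9
a_46 = 15·9 + 2·15 + 2·5 = 5
a_47 = 15·5 + 2·9 + 2·15 = 4
a_48 = 15·4 + 2·5 + 2·9 = 3
a_49 = 15·3 + 2·4 + 2·5 = 12
a_50 = 15·12 + 2·3 + 2·4 = 7
a_51 = 15·7 + 2·12 + 2·3 = 16
a_52 = 15·16 + 2·7 + 2·12 = 6
a_53 = 15·6 + 2·16 + 2·7 = 0
a_54 = 15·0 + 2·6 + 2·16 = 10
a_55 = 15·10 + 2·0 + 2·6 = 9
a_56 = 15·9 + 2·10 + 2·0 = 2
a_57 = 15·2 + 2·9 + 2·10 = 0
a_58 = 15·0 + 2·2 + 2·9 = 5
a_59 = 15·5 + 2·0 + 2·2 = 11
a_60 = 15·11 + 2·5 + 2·0 = 5
a_61 = 15·5 + 2·11 + 2·5 = 5
a_62 = 15·5 + 2·5 + 2·11 = 5
a_63 = 15·5 + 2·5 + 2·5 = 10
a_64 = 15·10 + 2·5 + 2·5 = 0
a_65 = 15·0 + 2·10 + 2·5 = 13
a_66 = 15·13 + 2·0 + 2·10 = 11
a_67 = 15·11 + 2·13 + 2·0 = 4
a_68 = 15·4 + 2·11 + 2·13 = 6
a_69 = 15·6 + 2·4 + 2·11 = 1
a_70 = 15·1 + 2·6 + 2·4 = 1
a_71 = 15·1 + 2·1 + 2·6 = 12
a_72 = 15·12 + 2·1 + 2·1 = 14
a_73 = 15·14 + 2·12 + 2·1 = 15
a_74 = 15·15 + 2·14 + 2·12 = 5
a_75 = 15·5 + 2·15 + 2·14 = 14
a_76 = 15·14 + 2·5 + 2·15 = 12
a_77 = 15·12 + 2·14 + 2·5 = 14
a_78 = 15·14 + 2·12 + 2·14 = 7
a_79 = 15·7 + 2·14 + 2·12 = 4
a_80 = 15·4 + 2·7 + 2·14 = 0
a_81 = 15·0 + 2·4 + 2·7 = 5
a_82 = 15·5 + 2·0 + 2·4 = 15
a_83 = 15·15 + 2·5 + 2·0 = 14
a_84 = 15·14 + 2·15 + 2·5 = 12
a_85 = 15·12 + 2·14 + 2·15 = 0
a_86 = 15·0 + 2·12 + 2·14 = 1
a_87 = 15·1 + 2·0 + 2·12 = 5
a_88 = 15·5 + 2·1 + 2·0 = 9
a_89 = 15·9 + 2·5 + 2·1 = 11
a_90 = 15·11 + 2·9 + 2·5 = 6
a_91 = 15·6 + 2·11 + 2·9 = 11
a_92 = 15·11 + 2·6 + 2·11 = 12
a_93 = 15·12 + 2·11 + 2·6 = 10
a_94 = 15·10 + 2·12 + 2·11 = 9
a_95 = 15·9 + 2·10 + 2·12 = 9
a_96 = 15·9 + 2·9 + 2·10 = 3
a_97 = 15·3 + 2·9 + 2·9 = 13
a_98 = 15·13 + 2·3 + 2·9 = 15
(a_96, a_97, a_98) = (3, 13, 15) = (a_0, a_1, a_2), so the sequence has period 96.
401 ≡ 17 (mod 96), hence a_401 = a_17 = 12.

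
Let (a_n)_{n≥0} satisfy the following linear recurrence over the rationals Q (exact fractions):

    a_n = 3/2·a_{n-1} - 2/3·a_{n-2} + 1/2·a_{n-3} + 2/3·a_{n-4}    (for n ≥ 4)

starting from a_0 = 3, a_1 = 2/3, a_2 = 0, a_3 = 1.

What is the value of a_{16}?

5852440547/17915904

a_4 = 3/2·1 + -2/3·0 + 1/2·2/3 + 2/3·3 = 23/6
a_5 = 3/2·23/6 + -2/3·1 + 1/2·0 + 2/3·2/3 = 199/36
a_6 = 3/2·199/36 + -2/3·23/6 + 1/2·1 + 2/3·0 = 449/72
a_7 = 3/2·449/72 + -2/3·199/36 + 1/2·23/6 + 2/3·1 = 3565/432
a_8 = 3/2·3565/432 + -2/3·449/72 + 1/2·199/36 + 2/3·23/6 = 11699/864
a_9 = 3/2·11699/864 + -2/3·3565/432 + 1/2·449/72 + 2/3·199/36 = 112039/5184
a_10 = 3/2·112039/5184 + -2/3·11699/864 + 1/2·3565/432 + 2/3·449/72 = 328409/10368
a_11 = 3/2·328409/10368 + -2/3·112039/5184 + 1/2·11699/864 + 2/3·3565/432 = 2822773/62208
a_12 = 3/2·2822773/62208 + -2/3·328409/10368 + 1/2·112039/5184 + 2/3·11699/864 = 8308619/124416
a_13 = 3/2·8308619/124416 + -2/3·2822773/62208 + 1/2·328409/10368 + 2/3·112039/5184 = 74773855/746496
a_14 = 3/2·74773855/746496 + -2/3·8308619/124416 + 1/2·2822773/62208 + 2/3·328409/10368 = 223253153/1492992
a_15 = 3/2·223253153/1492992 + -2/3·74773855/746496 + 1/2·8308619/124416 + 2/3·2822773/62208 = 1981184029/8957952
a_16 = 3/2·1981184029/8957952 + -2/3·223253153/1492992 + 1/2·74773855/746496 + 2/3·8308619/124416 = 5852440547/17915904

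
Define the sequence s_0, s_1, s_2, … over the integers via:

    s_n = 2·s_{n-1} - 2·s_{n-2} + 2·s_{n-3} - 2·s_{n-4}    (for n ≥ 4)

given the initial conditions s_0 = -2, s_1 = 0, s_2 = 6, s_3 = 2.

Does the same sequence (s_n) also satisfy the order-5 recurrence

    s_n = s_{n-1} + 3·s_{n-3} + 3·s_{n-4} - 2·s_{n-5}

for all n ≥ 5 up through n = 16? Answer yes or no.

no

Terms s_0..s_16: -2, 0, 6, 2, -4, 0, 0, -12, -16, -8, -8, -8, 16, 48, 64, 80, 96
n=5: candidate gives 18, actual s_5 = 0 ✗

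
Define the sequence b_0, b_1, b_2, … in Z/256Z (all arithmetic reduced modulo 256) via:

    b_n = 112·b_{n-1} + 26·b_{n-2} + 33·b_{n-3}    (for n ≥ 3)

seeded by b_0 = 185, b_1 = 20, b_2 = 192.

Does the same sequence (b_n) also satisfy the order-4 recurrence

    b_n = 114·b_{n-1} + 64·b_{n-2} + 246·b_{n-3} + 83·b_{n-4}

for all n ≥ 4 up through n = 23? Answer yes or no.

no

Terms b_0..b_23: 185, 20, 192, 225, 132, 90, 201, 24, 132, 25, 112, 142, 185, 204, 88, 17, 172, 82, 137, 112, 124, 73, 248, 230
n=4: candidate gives 101, actual b_4 = 132 ✗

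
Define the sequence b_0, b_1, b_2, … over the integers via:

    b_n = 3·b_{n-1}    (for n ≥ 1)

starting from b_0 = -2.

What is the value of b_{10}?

b_1 = 3·-2 = -6
b_2 = 3·-6 = -18
b_3 = 3·-18 = -54
b_4 = 3·-54 = -162
b_5 = 3·-162 = -486
b_6 = 3·-486 = -1458
b_7 = 3·-1458 = -4374
b_8 = 3·-4374 = -13122
b_9 = 3·-13122 = -39366
b_10 = 3·-39366 = -118098

-118098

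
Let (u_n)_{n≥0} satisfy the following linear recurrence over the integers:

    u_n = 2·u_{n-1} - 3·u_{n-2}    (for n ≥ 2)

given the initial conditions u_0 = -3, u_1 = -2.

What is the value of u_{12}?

u_2 = 2·-2 + -3·-3 = 5
u_3 = 2·5 + -3·-2 = 16
u_4 = 2·16 + -3·5 = 17
u_5 = 2·17 + -3·16 = -14
u_6 = 2·-14 + -3·17 = -79
u_7 = 2·-79 + -3·-14 = -116
u_8 = 2·-116 + -3·-79 = 5
u_9 = 2·5 + -3·-116 = 358
u_10 = 2·358 + -3·5 = 701
u_11 = 2·701 + -3·358 = 328
u_12 = 2·328 + -3·701 = -1447

-1447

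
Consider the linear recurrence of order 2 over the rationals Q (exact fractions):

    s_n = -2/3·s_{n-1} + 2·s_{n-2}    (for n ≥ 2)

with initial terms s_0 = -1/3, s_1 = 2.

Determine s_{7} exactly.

s_2 = -2/3·2 + 2·-1/3 = -2
s_3 = -2/3·-2 + 2·2 = 16/3
s_4 = -2/3·16/3 + 2·-2 = -68/9
s_5 = -2/3·-68/9 + 2·16/3 = 424/27
s_6 = -2/3·424/27 + 2·-68/9 = -2072/81
s_7 = -2/3·-2072/81 + 2·424/27 = 11776/243

11776/243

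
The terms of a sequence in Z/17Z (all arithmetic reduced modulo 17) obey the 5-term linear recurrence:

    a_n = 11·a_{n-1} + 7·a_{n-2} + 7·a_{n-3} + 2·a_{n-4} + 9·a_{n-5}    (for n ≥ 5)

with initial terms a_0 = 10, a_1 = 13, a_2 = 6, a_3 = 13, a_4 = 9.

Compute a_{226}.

a_5 = 11·9 + 7·13 + 7·6 + 2·13 + 9·10 = 8
a_6 = 11·8 + 7·9 + 7·13 + 2·6 + 9·13 = 14
a_7 = 11·14 + 7·8 + 7·9 + 2·13 + 9·6 = 13
a_8 = 11·13 + 7·14 + 7·8 + 2·9 + 9·13 = 7
a_9 = 11·7 + 7·13 + 7·14 + 2·8 + 9·9 = 6
a_10 = 11·6 + 7·7 + 7·13 + 2·14 + 9·8 = 0
Continuing the recurrence:
  a_11 = 5;  a_12 = 7;  a_13 = 0;  a_14 = 2;  a_15 = 13;  a_16 = 12
  a_17 = 11;  a_18 = 11;  a_19 = 3;  a_20 = 5;  a_21 = 11;  a_22 = 9
  a_23 = 10;  a_24 = 15;  a_25 = 8;  a_26 = 6;  a_27 = 5;  a_28 = 1
  a_29 = 1;  a_30 = 1;  a_31 = 4;  a_32 = 3;  a_33 = 11;  a_34 = 11
  a_35 = 15;  a_36 = 4;  a_37 = 3;  a_38 = 15;  a_39 = 3;  a_40 = 13
  a_41 = 5;  a_42 = 3;  a_43 = 11;  a_44 = 9;  a_45 = 1;  a_46 = 15
  a_47 = 12;  a_48 = 4;  a_49 = 10;  a_50 = 6;  a_51 = 0;  a_52 = 7
  a_53 = 5;  a_54 = 2;  a_55 = 7;  a_56 = 4;  a_57 = 10;  a_58 = 15
  a_59 = 6;  a_60 = 6;  a_61 = 14;  a_62 = 1;  a_63 = 9;  a_64 = 15
  a_65 = 11;  a_66 = 9;  a_67 = 2;  a_68 = 1;  a_69 = 7;  a_70 = 11
  a_71 = 7;  a_72 = 2;  a_73 = 1;  a_74 = 6;  a_75 = 13;  a_76 = 4
  a_77 = 10;  a_78 = 12;  a_79 = 4;  a_80 = 0;  a_81 = 15;  a_82 = 1
  a_83 = 11;  a_84 = 14;  a_85 = 13;  a_86 = 13;  a_87 = 6;  a_88 = 1
  a_89 = 7;  a_90 = 14;  a_91 = 16;  a_92 = 5;  a_93 = 16;  a_94 = 6
  a_95 = 14;  a_96 = 3;  a_97 = 12;  a_98 = 16;  a_99 = 6;  a_100 = 3
  a_101 = 0;  a_102 = 16;  a_103 = 13;  a_104 = 9;  a_105 = 6;  a_106 = 14
  a_107 = 4;  a_108 = 13;  a_109 = 5;  a_110 = 1;  a_111 = 16;  a_112 = 8
  a_113 = 11;  a_114 = 13;  a_115 = 11;  a_116 = 7;  a_117 = 16;  a_118 = 2
  a_119 = 16;  a_120 = 7;  a_121 = 9;  a_122 = 0;  a_123 = 9;  a_124 = 14
  a_125 = 9;  a_126 = 1;  a_127 = 3;  a_128 = 8;  a_129 = 5;  a_130 = 11
  a_131 = 6;  a_132 = 0;  a_133 = 14;  a_134 = 8;  a_135 = 8;  a_136 = 7
  a_137 = 13;  a_138 = 16;  a_139 = 13;  a_140 = 7;  a_141 = 12;  a_142 = 13
  a_143 = 4;  a_144 = 10;  a_145 = 10;  a_146 = 2;  a_147 = 15;  a_148 = 16
  a_149 = 14;  a_150 = 6;  a_151 = 1;  a_152 = 12;  a_153 = 13;  a_154 = 15
  a_155 = 5;  a_156 = 12;  a_157 = 15;  a_158 = 6;  a_159 = 9;  a_160 = 9
  a_161 = 2;  a_162 = 6;  a_163 = 11;  a_164 = 4;  a_165 = 10;  a_166 = 7
  a_167 = 13;  a_168 = 12;  a_169 = 5;  a_170 = 11;  a_171 = 6;  a_172 = 13
  a_173 = 6;  a_174 = 11;  a_175 = 8;  a_176 = 15;  a_177 = 2;  a_178 = 4
  a_179 = 6;  a_180 = 6;  a_181 = 3;  a_182 = 7;  a_183 = 1;  a_184 = 11
  a_185 = 16;  a_186 = 12;  a_187 = 12;  a_188 = 2;  a_189 = 15;  a_190 = 6
  a_191 = 11;  a_192 = 6;  a_193 = 12;  a_194 = 7;  a_195 = 7;  a_196 = 15
  a_197 = 1;  a_198 = 15;  a_199 = 14;  a_200 = 2;  a_201 = 5;  a_202 = 2
  a_203 = 13;  a_204 = 16;  a_205 = 3;  a_206 = 13;  a_207 = 14;  a_208 = 7
  a_209 = 8;  a_210 = 16;  a_211 = 1;  a_212 = 13;  a_213 = 1;  a_214 = 9
  a_215 = 3;  a_216 = 2;  a_217 = 4;  a_218 = 4;  a_219 = 3;  a_220 = 1
  a_221 = 1;  a_222 = 15;  a_223 = 0;  a_224 = 5
a_225 = 11·5 + 7·0 + 7·15 + 2·1 + 9·1 = 1
a_226 = 11·1 + 7·5 + 7·0 + 2·15 + 9·1 = 0

0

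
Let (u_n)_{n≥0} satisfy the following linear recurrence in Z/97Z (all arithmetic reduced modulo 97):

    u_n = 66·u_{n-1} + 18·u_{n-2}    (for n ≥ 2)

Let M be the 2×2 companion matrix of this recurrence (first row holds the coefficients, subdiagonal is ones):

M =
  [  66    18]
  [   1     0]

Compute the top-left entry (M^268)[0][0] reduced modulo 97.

48

(M^268)[0][0] is the top entry after applying M 268 times to the unit state (1, 0). Equivalently it is h_{269} for the auxiliary sequence (h_n) obeying the same recurrence with h_1 = 1 and h_i = 0 for 0 ≤ i < 1:
h_2 = 66·1 + 18·0 = 66
h_3 = 66·66 + 18·1 = 9
h_4 = 66·9 + 18·66 = 36
h_5 = 66·36 + 18·9 = 16
h_6 = 66·16 + 18·36 = 55
h_7 = 66·55 + 18·16 = 38
Continuing the recurrence:
  h_8 = 6;  h_9 = 13;  h_10 = 93;  h_11 = 67;  h_12 = 82;  h_13 = 22
  h_14 = 18;  h_15 = 32;  h_16 = 11;  h_17 = 41;  h_18 = 91;  h_19 = 51
  h_20 = 57;  h_21 = 24;  h_22 = 88;  h_23 = 32;  h_24 = 10;  h_25 = 72
  h_26 = 82;  h_27 = 15;  h_28 = 41;  h_29 = 66;  h_30 = 50;  h_31 = 26
  h_32 = 94;  h_33 = 76;  h_34 = 15;  h_35 = 30;  h_36 = 19;  h_37 = 48
  h_38 = 18;  h_39 = 15;  h_40 = 53;  h_41 = 82;  h_42 = 61;  h_43 = 70
  h_44 = 92;  h_45 = 57;  h_46 = 83;  h_47 = 5;  h_48 = 78;  h_49 = 0
  h_50 = 46;  h_51 = 29;  h_52 = 26;  h_53 = 7;  h_54 = 57;  h_55 = 8
  h_56 = 2;  h_57 = 82;  h_58 = 16;  h_59 = 10;  h_60 = 75;  h_61 = 86
  h_62 = 42;  h_63 = 52;  h_64 = 17;  h_65 = 21;  h_66 = 43;  h_67 = 15
  h_68 = 18;  h_69 = 3;  h_70 = 37;  h_71 = 71;  h_72 = 17;  h_73 = 72
  h_74 = 14;  h_75 = 86;  h_76 = 11;  h_77 = 43;  h_78 = 29;  h_79 = 69
  h_80 = 32;  h_81 = 56;  h_82 = 4;  h_83 = 11;  h_84 = 22;  h_85 = 1
  h_86 = 74;  h_87 = 52;  h_88 = 11;  h_89 = 13;  h_90 = 86;  h_91 = 90
  h_92 = 19;  h_93 = 61;  h_94 = 3;  h_95 = 35;  h_96 = 36;  h_97 = 96
  h_98 = 0;  h_99 = 79;  h_100 = 73;  h_101 = 32;  h_102 = 31;  h_103 = 3
  h_104 = 77;  h_105 = 92;  h_106 = 86;  h_107 = 57;  h_108 = 72;  h_109 = 55
  h_110 = 76;  h_111 = 89;  h_112 = 64;  h_113 = 6;  h_114 = 93;  h_115 = 38
  h_116 = 11;  h_117 = 52;  h_118 = 41;  h_119 = 53;  h_120 = 65;  h_121 = 6
  h_122 = 14;  h_123 = 62;  h_124 = 76;  h_125 = 21;  h_126 = 38;  h_127 = 73
  h_128 = 70;  h_129 = 17;  h_130 = 54;  h_131 = 87;  h_132 = 21;  h_133 = 42
  h_134 = 46;  h_135 = 9;  h_136 = 64;  h_137 = 21;  h_138 = 16;  h_139 = 76
  h_140 = 66;  h_141 = 1;  h_142 = 90;  h_143 = 41;  h_144 = 58;  h_145 = 7
  h_146 = 51;  h_147 = 0;  h_148 = 45;  h_149 = 60;  h_150 = 17;  h_151 = 68
  h_152 = 41;  h_153 = 50;  h_154 = 61;  h_155 = 76;  h_156 = 3;  h_157 = 14
  h_158 = 8;  h_159 = 4;  h_160 = 20;  h_161 = 34;  h_162 = 82;  h_163 = 10
  h_164 = 2;  h_165 = 21;  h_166 = 64;  h_167 = 43;  h_168 = 13;  h_169 = 80
  h_170 = 82;  h_171 = 62;  h_172 = 39;  h_173 = 4;  h_174 = 93;  h_175 = 2
  h_176 = 60;  h_177 = 19;  h_178 = 6;  h_179 = 59;  h_180 = 25;  h_181 = 93
  h_182 = 89;  h_183 = 79;  h_184 = 26;  h_185 = 34;  h_186 = 93;  h_187 = 57
  h_188 = 4;  h_189 = 29;  h_190 = 46;  h_191 = 66;  h_192 = 43;  h_193 = 49
  h_194 = 31;  h_195 = 18;  h_196 = 0;  h_197 = 33;  h_198 = 44;  h_199 = 6
  h_200 = 24;  h_201 = 43;  h_202 = 69;  h_203 = 90;  h_204 = 4;  h_205 = 41
  h_206 = 62;  h_207 = 77;  h_208 = 87;  h_209 = 47;  h_210 = 12;  h_211 = 86
  h_212 = 72;  h_213 = 92;  h_214 = 93;  h_215 = 34;  h_216 = 38;  h_217 = 16
  h_218 = 91;  h_219 = 86;  h_220 = 39;  h_221 = 48;  h_222 = 87;  h_223 = 10
  h_224 = 92;  h_225 = 44;  h_226 = 1;  h_227 = 82;  h_228 = 95;  h_229 = 83
  h_230 = 10;  h_231 = 20;  h_232 = 45;  h_233 = 32;  h_234 = 12;  h_235 = 10
  h_236 = 3;  h_237 = 87;  h_238 = 73;  h_239 = 79;  h_240 = 29;  h_241 = 38
  h_242 = 23;  h_243 = 68;  h_244 = 52;  h_245 = 0;  h_246 = 63;  h_247 = 84
  h_248 = 82;  h_249 = 37;  h_250 = 38;  h_251 = 70;  h_252 = 66;  h_253 = 87
  h_254 = 43;  h_255 = 39;  h_256 = 50;  h_257 = 25;  h_258 = 28;  h_259 = 67
  h_260 = 76;  h_261 = 14;  h_262 = 61;  h_263 = 10;  h_264 = 12;  h_265 = 2
  h_266 = 57;  h_267 = 15
h_268 = 66·15 + 18·57 = 76
h_269 = 66·76 + 18·15 = 48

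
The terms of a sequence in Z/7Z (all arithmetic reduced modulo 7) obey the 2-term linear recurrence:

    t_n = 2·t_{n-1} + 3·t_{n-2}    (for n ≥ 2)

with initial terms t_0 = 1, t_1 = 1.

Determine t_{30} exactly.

t_2 = 2·1 + 3·1 = 5
t_3 = 2·5 + 3·1 = 6
t_4 = 2·6 + 3·5 = 6
t_5 = 2·6 + 3·6 = 2
t_6 = 2·2 + 3·6 = 1
t_7 = 2·1 + 3·2 = 1
(t_6, t_7) = (1, 1) = (t_0, t_1), so the sequence has period 6.
30 ≡ 0 (mod 6), hence t_30 = t_0 = 1.

1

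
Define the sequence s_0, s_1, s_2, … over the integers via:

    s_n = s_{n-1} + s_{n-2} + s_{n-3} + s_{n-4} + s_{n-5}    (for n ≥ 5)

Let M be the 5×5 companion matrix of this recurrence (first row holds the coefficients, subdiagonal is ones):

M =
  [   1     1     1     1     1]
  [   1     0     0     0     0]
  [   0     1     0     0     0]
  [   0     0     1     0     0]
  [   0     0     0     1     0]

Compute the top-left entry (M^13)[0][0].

3525

(M^13)[0][0] is the top entry after applying M 13 times to the unit state (1, 0, 0, 0, 0). Equivalently it is h_{17} for the auxiliary sequence (h_n) obeying the same recurrence with h_4 = 1 and h_i = 0 for 0 ≤ i < 4:
h_5 = 1·1 + 1·0 + 1·0 + 1·0 + 1·0 = 1
h_6 = 1·1 + 1·1 + 1·0 + 1·0 + 1·0 = 2
h_7 = 1·2 + 1·1 + 1·1 + 1·0 + 1·0 = 4
h_8 = 1·4 + 1·2 + 1·1 + 1·1 + 1·0 = 8
h_9 = 1·8 + 1·4 + 1·2 + 1·1 + 1·1 = 16
h_10 = 1·16 + 1·8 + 1·4 + 1·2 + 1·1 = 31
h_11 = 1·31 + 1·16 + 1·8 + 1·4 + 1·2 = 61
h_12 = 1·61 + 1·31 + 1·16 + 1·8 + 1·4 = 120
h_13 = 1·120 + 1·61 + 1·31 + 1·16 + 1·8 = 236
h_14 = 1·236 + 1·120 + 1·61 + 1·31 + 1·16 = 464
h_15 = 1·464 + 1·236 + 1·120 + 1·61 + 1·31 = 912
h_16 = 1·912 + 1·464 + 1·236 + 1·120 + 1·61 = 1793
h_17 = 1·1793 + 1·912 + 1·464 + 1·236 + 1·120 = 3525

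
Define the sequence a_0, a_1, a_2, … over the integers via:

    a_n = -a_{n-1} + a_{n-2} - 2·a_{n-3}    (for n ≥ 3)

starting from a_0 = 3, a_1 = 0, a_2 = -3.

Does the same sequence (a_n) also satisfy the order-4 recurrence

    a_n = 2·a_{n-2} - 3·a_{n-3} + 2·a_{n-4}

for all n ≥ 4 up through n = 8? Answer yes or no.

Terms a_0..a_8: 3, 0, -3, -3, 0, 3, 3, 0, -3
n=4: candidate gives 0, actual a_4 = 0 ✓
n=5: candidate gives 3, actual a_5 = 3 ✓
n=6: candidate gives 3, actual a_6 = 3 ✓
n=7: candidate gives 0, actual a_7 = 0 ✓
n=8: candidate gives -3, actual a_8 = -3 ✓

yes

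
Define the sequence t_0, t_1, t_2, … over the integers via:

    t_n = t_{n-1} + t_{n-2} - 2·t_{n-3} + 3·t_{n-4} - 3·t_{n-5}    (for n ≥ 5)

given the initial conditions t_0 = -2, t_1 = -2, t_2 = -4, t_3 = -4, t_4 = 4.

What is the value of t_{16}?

t_5 = 1·4 + 1·-4 + -2·-4 + 3·-2 + -3·-2 = 8
t_6 = 1·8 + 1·4 + -2·-4 + 3·-4 + -3·-2 = 14
t_7 = 1·14 + 1·8 + -2·4 + 3·-4 + -3·-4 = 14
t_8 = 1·14 + 1·14 + -2·8 + 3·4 + -3·-4 = 36
t_9 = 1·36 + 1·14 + -2·14 + 3·8 + -3·4 = 34
t_10 = 1·34 + 1·36 + -2·14 + 3·14 + -3·8 = 60
t_11 = 1·60 + 1·34 + -2·36 + 3·14 + -3·14 = 22
t_12 = 1·22 + 1·60 + -2·34 + 3·36 + -3·14 = 80
t_13 = 1·80 + 1·22 + -2·60 + 3·34 + -3·36 = -24
t_14 = 1·-24 + 1·80 + -2·22 + 3·60 + -3·34 = 90
t_15 = 1·90 + 1·-24 + -2·80 + 3·22 + -3·60 = -208
t_16 = 1·-208 + 1·90 + -2·-24 + 3·80 + -3·22 = 104

104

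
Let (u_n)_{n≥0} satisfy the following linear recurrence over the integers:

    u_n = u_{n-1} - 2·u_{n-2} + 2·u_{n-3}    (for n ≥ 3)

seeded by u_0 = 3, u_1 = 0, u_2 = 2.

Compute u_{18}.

u_3 = 1·2 + -2·0 + 2·3 = 8
u_4 = 1·8 + -2·2 + 2·0 = 4
u_5 = 1·4 + -2·8 + 2·2 = -8
u_6 = 1·-8 + -2·4 + 2·8 = 0
u_7 = 1·0 + -2·-8 + 2·4 = 24
u_8 = 1·24 + -2·0 + 2·-8 = 8
u_9 = 1·8 + -2·24 + 2·0 = -40
u_10 = 1·-40 + -2·8 + 2·24 = -8
u_11 = 1·-8 + -2·-40 + 2·8 = 88
u_12 = 1·88 + -2·-8 + 2·-40 = 24
u_13 = 1·24 + -2·88 + 2·-8 = -168
u_14 = 1·-168 + -2·24 + 2·88 = -40
u_15 = 1·-40 + -2·-168 + 2·24 = 344
u_16 = 1·344 + -2·-40 + 2·-168 = 88
u_17 = 1·88 + -2·344 + 2·-40 = -680
u_18 = 1·-680 + -2·88 + 2·344 = -168

-168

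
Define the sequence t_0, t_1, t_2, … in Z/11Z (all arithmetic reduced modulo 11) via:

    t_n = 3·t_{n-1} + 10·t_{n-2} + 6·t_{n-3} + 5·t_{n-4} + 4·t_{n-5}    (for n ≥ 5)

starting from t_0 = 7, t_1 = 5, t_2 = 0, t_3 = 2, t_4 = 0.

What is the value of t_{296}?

8

t_5 = 3·0 + 10·2 + 6·0 + 5·5 + 4·7 = 7
t_6 = 3·7 + 10·0 + 6·2 + 5·0 + 4·5 = 9
t_7 = 3·9 + 10·7 + 6·0 + 5·2 + 4·0 = 8
t_8 = 3·8 + 10·9 + 6·7 + 5·0 + 4·2 = 10
t_9 = 3·10 + 10·8 + 6·9 + 5·7 + 4·0 = 1
t_10 = 3·1 + 10·10 + 6·8 + 5·9 + 4·7 = 4
Continuing the recurrence:
  t_11 = 4;  t_12 = 8;  t_13 = 1;  t_14 = 10;  t_15 = 3;  t_16 = 6
  t_17 = 2;  t_18 = 6;  t_19 = 8;  t_20 = 6;  t_21 = 3;  t_22 = 1
  t_23 = 1;  t_24 = 5;  t_25 = 4;  t_26 = 8;  t_27 = 4;  t_28 = 2
  t_29 = 2;  t_30 = 7;  t_31 = 6;  t_32 = 5;  t_33 = 3;  t_34 = 6
  t_35 = 4;  t_36 = 7;  t_37 = 0;  t_38 = 4;  t_39 = 10;  t_40 = 0
  t_41 = 9;  t_42 = 8;  t_43 = 4;  t_44 = 10;  t_45 = 9;  t_46 = 7
  t_47 = 3;  t_48 = 1;  t_49 = 6;  t_50 = 7;  t_51 = 9;  t_52 = 7
  t_53 = 0;  t_54 = 7;  t_55 = 4;  t_56 = 10;  t_57 = 8;  t_58 = 7
  t_59 = 0;  t_60 = 8;  t_61 = 3;  t_62 = 2;  t_63 = 2;  t_64 = 7
  t_65 = 1;  t_66 = 8;  t_67 = 6;  t_68 = 4;  t_69 = 10;  t_70 = 7
  t_71 = 9;  t_72 = 3;  t_73 = 9;  t_74 = 10;  t_75 = 2;  t_76 = 2
  t_77 = 0;  t_78 = 8;  t_79 = 9;  t_80 = 4;  t_81 = 4;  t_82 = 3
  t_83 = 7;  t_84 = 10;  t_85 = 0;  t_86 = 8;  t_87 = 10;  t_88 = 1
  t_89 = 4;  t_90 = 1;  t_91 = 10;  t_92 = 10;  t_93 = 6;  t_94 = 1
  t_95 = 1;  t_96 = 7;  t_97 = 8;  t_98 = 8;  t_99 = 1;  t_100 = 5
  t_101 = 9;  t_102 = 1;  t_103 = 6;  t_104 = 1;  t_105 = 2;  t_106 = 5
  t_107 = 9;  t_108 = 8;  t_109 = 4;  t_110 = 3;  t_111 = 8;  t_112 = 0
  t_113 = 7;  t_114 = 1;  t_115 = 4;  t_116 = 8;  t_117 = 6;  t_118 = 1
  t_119 = 3;  t_120 = 1;  t_121 = 2;  t_122 = 8;  t_123 = 3;  t_124 = 8
  t_125 = 6;  t_126 = 10;  t_127 = 9;  t_128 = 6;  t_129 = 10;  t_130 = 9
  t_131 = 6;  t_132 = 3;  t_133 = 10;  t_134 = 5;  t_135 = 1;  t_136 = 9
  t_137 = 8;  t_138 = 9;  t_139 = 10;  t_140 = 8;  t_141 = 1;  t_142 = 0
  t_143 = 1;  t_144 = 1;  t_145 = 6;  t_146 = 5;  t_147 = 9;  t_148 = 1
  t_149 = 3;  t_150 = 1;  t_151 = 5;  t_152 = 7;  t_153 = 8;  t_154 = 9
  t_155 = 2;  t_156 = 1;  t_157 = 2;  t_158 = 6;  t_159 = 2;  t_160 = 3
  t_161 = 2;  t_162 = 9;  t_163 = 0;  t_164 = 4;  t_165 = 0;  t_166 = 5
  t_167 = 9;  t_168 = 9;  t_169 = 9;  t_170 = 9;  t_171 = 5;  t_172 = 9
  t_173 = 3;  t_174 = 1;  t_175 = 5;  t_176 = 9;  t_177 = 2;  t_178 = 0
  t_179 = 4;  t_180 = 1;  t_181 = 1;  t_182 = 1;  t_183 = 6;  t_184 = 0
  t_185 = 9;  t_186 = 6;  t_187 = 10;  t_188 = 3;  t_189 = 3;  t_190 = 0
  t_191 = 1;  t_192 = 10;  t_193 = 1;  t_194 = 0;  t_195 = 9;  t_196 = 10
  t_197 = 0;  t_198 = 4;  t_199 = 7;  t_200 = 4;  t_201 = 3;  t_202 = 1
  t_203 = 9;  t_204 = 4;  t_205 = 7;  t_206 = 0;  t_207 = 0;  t_208 = 10
  t_209 = 4;  t_210 = 8;  t_211 = 3;  t_212 = 9;  t_213 = 0;  t_214 = 10
  t_215 = 10;  t_216 = 0;  t_217 = 9;  t_218 = 5;  t_219 = 8;  t_220 = 3
  t_221 = 10;  t_222 = 4;  t_223 = 3;  t_224 = 2;  t_225 = 1;  t_226 = 2
  t_227 = 4;  t_228 = 5;  t_229 = 3;  t_230 = 9;  t_231 = 5;  t_232 = 10
  t_233 = 4;  t_234 = 1;  t_235 = 10;  t_236 = 2;  t_237 = 7;  t_238 = 1
  t_239 = 7;  t_240 = 2;  t_241 = 4;  t_242 = 8;  t_243 = 5;  t_244 = 3
  t_245 = 3;  t_246 = 4;  t_247 = 7;  t_248 = 4;  t_249 = 1;  t_250 = 7
  t_251 = 7;  t_252 = 2;  t_253 = 7;  t_254 = 1;  t_255 = 5;  t_256 = 6
  t_257 = 7;  t_258 = 1;  t_259 = 6;  t_260 = 10;  t_261 = 1;  t_262 = 7
  t_263 = 4;  t_264 = 8;  t_265 = 8;  t_266 = 2;  t_267 = 6;  t_268 = 10
  t_269 = 9;  t_270 = 7;  t_271 = 0;  t_272 = 0;  t_273 = 6;  t_274 = 1
  t_275 = 3;  t_276 = 0;  t_277 = 0;  t_278 = 3;  t_279 = 6;  t_280 = 5
  t_281 = 5;  t_282 = 6;  t_283 = 8;  t_284 = 9;  t_285 = 1;  t_286 = 4
  t_287 = 8;  t_288 = 4;  t_289 = 3;  t_290 = 0;  t_291 = 0;  t_292 = 4
  t_293 = 10;  t_294 = 5
t_295 = 3·5 + 10·10 + 6·4 + 5·0 + 4·0 = 7
t_296 = 3·7 + 10·5 + 6·10 + 5·4 + 4·0 = 8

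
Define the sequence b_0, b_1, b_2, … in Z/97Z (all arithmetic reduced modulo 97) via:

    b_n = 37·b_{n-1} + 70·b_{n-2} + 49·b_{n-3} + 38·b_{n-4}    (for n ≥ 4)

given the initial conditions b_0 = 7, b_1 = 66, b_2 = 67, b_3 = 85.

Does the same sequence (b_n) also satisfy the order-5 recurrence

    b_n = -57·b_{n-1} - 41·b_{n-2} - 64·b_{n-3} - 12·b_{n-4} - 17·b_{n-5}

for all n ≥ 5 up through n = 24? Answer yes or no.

yes

Terms b_0..b_24: 7, 66, 67, 85, 83, 68, 2, 6, 58, 10, 47, 77, 6, 50, 69, 58, 51, 73, 95, 39, 28, 40, 37, 39, 73
n=5: candidate gives 68, actual b_5 = 68 ✓
n=6: candidate gives 2, actual b_6 = 2 ✓
n=7: candidate gives 6, actual b_7 = 6 ✓
n=8: candidate gives 58, actual b_8 = 58 ✓
n=9: candidate gives 10, actual b_9 = 10 ✓
n=10: candidate gives 47, actual b_10 = 47 ✓
n=11: candidate gives 77, actual b_11 = 77 ✓
n=12: candidate gives 6, actual b_12 = 6 ✓
n=13: candidate gives 50, actual b_13 = 50 ✓
n=14: candidate gives 69, actual b_14 = 69 ✓
n=15: candidate gives 58, actual b_15 = 58 ✓
n=16: candidate gives 51, actual b_16 = 51 ✓
n=17: candidate gives 73, actual b_17 = 73 ✓
n=18: candidate gives 95, actual b_18 = 95 ✓
n=19: candidate gives 39, actual b_19 = 39 ✓
n=20: candidate gives 28, actual b_20 = 28 ✓
n=21: candidate gives 40, actual b_21 = 40 ✓
n=22: candidate gives 37, actual b_22 = 37 ✓
n=23: candidate gives 39, actual b_23 = 39 ✓
n=24: candidate gives 73, actual b_24 = 73 ✓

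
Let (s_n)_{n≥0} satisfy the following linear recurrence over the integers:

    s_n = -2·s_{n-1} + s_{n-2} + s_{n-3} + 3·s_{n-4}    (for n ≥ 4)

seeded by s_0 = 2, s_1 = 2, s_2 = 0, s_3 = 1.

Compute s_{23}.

-58371040

s_4 = -2·1 + 1·0 + 1·2 + 3·2 = 6
s_5 = -2·6 + 1·1 + 1·0 + 3·2 = -5
s_6 = -2·-5 + 1·6 + 1·1 + 3·0 = 17
s_7 = -2·17 + 1·-5 + 1·6 + 3·1 = -30
s_8 = -2·-30 + 1·17 + 1·-5 + 3·6 = 90
s_9 = -2·90 + 1·-30 + 1·17 + 3·-5 = -208
s_10 = -2·-208 + 1·90 + 1·-30 + 3·17 = 527
s_11 = -2·527 + 1·-208 + 1·90 + 3·-30 = -1262
s_12 = -2·-1262 + 1·527 + 1·-208 + 3·90 = 3113
s_13 = -2·3113 + 1·-1262 + 1·527 + 3·-208 = -7585
s_14 = -2·-7585 + 1·3113 + 1·-1262 + 3·527 = 18602
s_15 = -2·18602 + 1·-7585 + 1·3113 + 3·-1262 = -45462
s_16 = -2·-45462 + 1·18602 + 1·-7585 + 3·3113 = 111280
s_17 = -2·111280 + 1·-45462 + 1·18602 + 3·-7585 = -272175
s_18 = -2·-272175 + 1·111280 + 1·-45462 + 3·18602 = 665974
s_19 = -2·665974 + 1·-272175 + 1·111280 + 3·-45462 = -1629229
s_20 = -2·-1629229 + 1·665974 + 1·-272175 + 3·111280 = 3986097
s_21 = -2·3986097 + 1·-1629229 + 1·665974 + 3·-272175 = -9751974
s_22 = -2·-9751974 + 1·3986097 + 1·-1629229 + 3·665974 = 23858738
s_23 = -2·23858738 + 1·-9751974 + 1·3986097 + 3·-1629229 = -58371040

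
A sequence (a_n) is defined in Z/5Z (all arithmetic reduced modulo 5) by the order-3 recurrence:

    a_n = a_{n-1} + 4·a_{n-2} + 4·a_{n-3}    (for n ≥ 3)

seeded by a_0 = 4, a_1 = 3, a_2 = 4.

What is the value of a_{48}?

3

a_3 = 1·4 + 4·3 + 4·4 = 2
a_4 = 1·2 + 4·4 + 4·3 = 0
a_5 = 1·0 + 4·2 + 4·4 = 4
a_6 = 1·4 + 4·0 + 4·2 = 2
a_7 = 1·2 + 4·4 + 4·0 = 3
a_8 = 1·3 + 4·2 + 4·4 = 2
a_9 = 1·2 + 4·3 + 4·2 = 2
a_10 = 1·2 + 4·2 + 4·3 = 2
a_11 = 1·2 + 4·2 + 4·2 = 3
a_12 = 1·3 + 4·2 + 4·2 = 4
a_13 = 1·4 + 4·3 + 4·2 = 4
a_14 = 1·4 + 4·4 + 4·3 = 2
a_15 = 1·2 + 4·4 + 4·4 = 4
a_16 = 1·4 + 4·2 + 4·4 = 3
a_17 = 1·3 + 4·4 + 4·2 = 2
a_18 = 1·2 + 4·3 + 4·4 = 0
a_19 = 1·0 + 4·2 + 4·3 = 0
a_20 = 1·0 + 4·0 + 4·2 = 3
a_21 = 1·3 + 4·0 + 4·0 = 3
a_22 = 1·3 + 4·3 + 4·0 = 0
a_23 = 1·0 + 4·3 + 4·3 = 4
a_24 = 1·4 + 4·0 + 4·3 = 1
a_25 = 1·1 + 4·4 + 4·0 = 2
a_26 = 1·2 + 4·1 + 4·4 = 2
a_27 = 1·2 + 4·2 + 4·1 = 4
a_28 = 1·4 + 4·2 + 4·2 = 0
a_29 = 1·0 + 4·4 + 4·2 = 4
a_30 = 1·4 + 4·0 + 4·4 = 0
a_31 = 1·0 + 4·4 + 4·0 = 1
a_32 = 1·1 + 4·0 + 4·4 = 2
a_33 = 1·2 + 4·1 + 4·0 = 1
a_34 = 1·1 + 4·2 + 4·1 = 3
a_35 = 1·3 + 4·1 + 4·2 = 0
a_36 = 1·0 + 4·3 + 4·1 = 1
a_37 = 1·1 + 4·0 + 4·3 = 3
a_38 = 1·3 + 4·1 + 4·0 = 2
a_39 = 1·2 + 4·3 + 4·1 = 3
a_40 = 1·3 + 4·2 + 4·3 = 3
a_41 = 1·3 + 4·3 + 4·2 = 3
a_42 = 1·3 + 4·3 + 4·3 = 2
a_43 = 1·2 + 4·3 + 4·3 = 1
a_44 = 1·1 + 4·2 + 4·3 = 1
a_45 = 1·1 + 4·1 + 4·2 = 3
a_46 = 1·3 + 4·1 + 4·1 = 1
a_47 = 1·1 + 4·3 + 4·1 = 2
a_48 = 1·2 + 4·1 + 4·3 = 3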